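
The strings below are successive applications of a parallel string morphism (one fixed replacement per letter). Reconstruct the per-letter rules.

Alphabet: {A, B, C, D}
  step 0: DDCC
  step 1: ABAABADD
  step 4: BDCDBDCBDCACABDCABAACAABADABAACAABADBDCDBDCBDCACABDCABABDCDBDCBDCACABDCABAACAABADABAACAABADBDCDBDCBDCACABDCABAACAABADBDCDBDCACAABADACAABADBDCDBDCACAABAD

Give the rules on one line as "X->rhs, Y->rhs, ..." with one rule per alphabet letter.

  step 0 ⇒ step 1: DDCC ⇒ ABA·ABA·D·D
    C ↦ D
    D ↦ ABA
    A ↦ BDC  (constrained at step 1)
    B ↦ ACA  (constrained at step 1)

A->BDC, B->ACA, C->D, D->ABA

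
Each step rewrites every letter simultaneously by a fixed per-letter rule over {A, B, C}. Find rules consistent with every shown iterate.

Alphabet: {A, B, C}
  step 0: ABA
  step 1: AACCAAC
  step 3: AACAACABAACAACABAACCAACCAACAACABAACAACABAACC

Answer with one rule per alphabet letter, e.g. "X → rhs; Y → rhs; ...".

A->AAC, B->C, C->AB

  step 0 ⇒ step 1: ABA ⇒ AAC·C·AAC
    A ↦ AAC
    B ↦ C
    C ↦ AB  (constrained at step 1)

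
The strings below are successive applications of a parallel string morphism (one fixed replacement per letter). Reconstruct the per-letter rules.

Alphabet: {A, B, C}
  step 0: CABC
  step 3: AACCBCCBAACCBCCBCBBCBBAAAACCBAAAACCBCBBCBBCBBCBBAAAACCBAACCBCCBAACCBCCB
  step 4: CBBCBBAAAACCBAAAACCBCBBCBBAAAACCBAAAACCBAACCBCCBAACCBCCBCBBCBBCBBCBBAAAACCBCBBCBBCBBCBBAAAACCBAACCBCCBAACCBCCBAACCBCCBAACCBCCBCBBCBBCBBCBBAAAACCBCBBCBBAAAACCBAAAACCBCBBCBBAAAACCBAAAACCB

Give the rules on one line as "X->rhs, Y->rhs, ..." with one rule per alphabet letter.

  step 3 ⇒ step 4: AACCBCCBAACCBCCBCBBCBBAAAACCBAAAACCBCBBCBBCBBCBBAAAACCBAACCBCCBAACCBCCB ⇒ CBB·CBB·AA·AA·CCB·AA·AA·CCB·CBB·CBB·AA·AA·CCB·AA·AA·CCB·AA·CCB·CCB·AA·CCB·CCB·CBB·CBB·CBB·CBB·AA·AA·CCB·CBB·CBB·CBB·CBB·AA·AA·CCB·AA·CCB·CCB·AA·CCB·CCB·AA·CCB·CCB·AA·CCB·CCB·CBB·CBB·CBB·CBB·AA·AA·CCB·CBB·CBB·AA·AA·CCB·AA·AA·CCB·CBB·CBB·AA·AA·CCB·AA·AA·CCB
    A ↦ CBB
    B ↦ CCB
    C ↦ AA

A->CBB, B->CCB, C->AA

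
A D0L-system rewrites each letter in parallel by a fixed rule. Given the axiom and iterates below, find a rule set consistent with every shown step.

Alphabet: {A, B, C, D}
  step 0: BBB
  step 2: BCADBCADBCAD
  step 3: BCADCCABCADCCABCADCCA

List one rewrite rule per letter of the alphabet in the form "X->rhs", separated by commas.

  step 2 ⇒ step 3: BCADBCADBCAD ⇒ BC·AD·CC·A·BC·AD·CC·A·BC·AD·CC·A
    A ↦ CC
    B ↦ BC
    C ↦ AD
    D ↦ A

A->CC, B->BC, C->AD, D->A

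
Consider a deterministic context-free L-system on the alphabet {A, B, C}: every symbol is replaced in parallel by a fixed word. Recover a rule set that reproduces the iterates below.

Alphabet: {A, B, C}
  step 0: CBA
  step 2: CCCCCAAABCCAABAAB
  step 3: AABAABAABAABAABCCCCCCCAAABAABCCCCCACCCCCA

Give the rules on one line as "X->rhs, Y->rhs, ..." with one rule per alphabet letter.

  step 2 ⇒ step 3: CCCCCAAABCCAABAAB ⇒ AAB·AAB·AAB·AAB·AAB·CC·CC·CC·CA·AAB·AAB·CC·CC·CA·CC·CC·CA
    A ↦ CC
    B ↦ CA
    C ↦ AAB

A->CC, B->CA, C->AAB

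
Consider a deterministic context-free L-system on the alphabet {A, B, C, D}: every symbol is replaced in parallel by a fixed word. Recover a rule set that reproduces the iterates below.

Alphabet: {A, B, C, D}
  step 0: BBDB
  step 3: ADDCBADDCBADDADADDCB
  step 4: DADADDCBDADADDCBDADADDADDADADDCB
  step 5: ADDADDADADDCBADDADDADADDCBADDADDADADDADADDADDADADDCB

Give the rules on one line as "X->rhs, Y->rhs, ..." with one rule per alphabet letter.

A->D, B->CB, C->D, D->AD

  step 4 ⇒ step 5: DADADDCBDADADDCBDADADDADDADADDCB ⇒ AD·D·AD·D·AD·AD·D·CB·AD·D·AD·D·AD·AD·D·CB·AD·D·AD·D·AD·AD·D·AD·AD·D·AD·D·AD·AD·D·CB
    A ↦ D
    B ↦ CB
    C ↦ D
    D ↦ AD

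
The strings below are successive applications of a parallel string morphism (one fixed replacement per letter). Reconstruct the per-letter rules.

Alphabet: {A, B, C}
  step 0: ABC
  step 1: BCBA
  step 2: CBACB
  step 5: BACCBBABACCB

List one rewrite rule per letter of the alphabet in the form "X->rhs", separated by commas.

A->B, B->C, C->BA

  step 1 ⇒ step 2: BCBA ⇒ C·BA·C·B
    A ↦ B
    B ↦ C
    C ↦ BA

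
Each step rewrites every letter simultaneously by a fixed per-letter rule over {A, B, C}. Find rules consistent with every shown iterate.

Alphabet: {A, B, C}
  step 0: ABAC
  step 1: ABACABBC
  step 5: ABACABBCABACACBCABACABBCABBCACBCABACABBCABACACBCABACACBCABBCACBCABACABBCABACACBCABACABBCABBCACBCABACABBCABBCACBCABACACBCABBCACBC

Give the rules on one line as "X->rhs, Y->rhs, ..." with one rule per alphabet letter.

  step 0 ⇒ step 1: ABAC ⇒ AB·AC·AB·BC
    A ↦ AB
    B ↦ AC
    C ↦ BC

A->AB, B->AC, C->BC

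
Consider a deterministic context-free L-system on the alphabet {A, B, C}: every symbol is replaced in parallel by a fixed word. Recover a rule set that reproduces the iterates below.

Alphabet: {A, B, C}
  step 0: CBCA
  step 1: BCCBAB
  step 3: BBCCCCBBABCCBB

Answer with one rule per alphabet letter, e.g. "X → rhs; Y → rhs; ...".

  step 0 ⇒ step 1: CBCA ⇒ B·CC·B·AB
    A ↦ AB
    B ↦ CC
    C ↦ B

A->AB, B->CC, C->B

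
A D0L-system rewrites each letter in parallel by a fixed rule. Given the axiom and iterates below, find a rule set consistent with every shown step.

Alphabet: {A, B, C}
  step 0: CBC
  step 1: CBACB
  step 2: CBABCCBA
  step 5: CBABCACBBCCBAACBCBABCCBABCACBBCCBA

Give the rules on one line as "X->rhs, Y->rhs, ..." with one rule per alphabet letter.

  step 1 ⇒ step 2: CBACB ⇒ CB·A·BC·CB·A
    A ↦ BC
    B ↦ A
    C ↦ CB

A->BC, B->A, C->CB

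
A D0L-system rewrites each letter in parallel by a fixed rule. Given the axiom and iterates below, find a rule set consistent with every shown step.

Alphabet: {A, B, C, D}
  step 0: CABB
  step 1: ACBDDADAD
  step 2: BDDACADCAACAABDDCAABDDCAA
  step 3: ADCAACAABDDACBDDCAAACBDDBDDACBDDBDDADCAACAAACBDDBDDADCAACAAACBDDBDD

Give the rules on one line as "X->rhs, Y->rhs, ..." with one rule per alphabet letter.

  step 2 ⇒ step 3: BDDACADCAACAABDDCAABDDCAA ⇒ AD·CAA·CAA·BDD·AC·BDD·CAA·AC·BDD·BDD·AC·BDD·BDD·AD·CAA·CAA·AC·BDD·BDD·AD·CAA·CAA·AC·BDD·BDD
    A ↦ BDD
    B ↦ AD
    C ↦ AC
    D ↦ CAA

A->BDD, B->AD, C->AC, D->CAA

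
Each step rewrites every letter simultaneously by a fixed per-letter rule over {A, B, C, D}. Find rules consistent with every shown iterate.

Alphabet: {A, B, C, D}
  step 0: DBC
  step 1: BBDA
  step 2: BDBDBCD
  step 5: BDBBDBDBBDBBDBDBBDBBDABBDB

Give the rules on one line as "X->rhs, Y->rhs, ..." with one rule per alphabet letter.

A->CD, B->BD, C->A, D->B

  step 1 ⇒ step 2: BBDA ⇒ BD·BD·B·CD
    A ↦ CD
    B ↦ BD
    D ↦ B
  step 0 ⇒ step 1: DBC ⇒ B·BD·A
    C ↦ A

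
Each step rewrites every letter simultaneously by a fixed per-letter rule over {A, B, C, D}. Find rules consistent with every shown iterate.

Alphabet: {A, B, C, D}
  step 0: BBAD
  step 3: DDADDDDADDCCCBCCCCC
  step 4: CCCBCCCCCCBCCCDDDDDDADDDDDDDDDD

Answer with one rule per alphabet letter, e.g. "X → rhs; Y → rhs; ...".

  step 3 ⇒ step 4: DDADDDDADDCCCBCCCCC ⇒ C·C·CBC·C·C·C·C·CBC·C·C·DD·DD·DD·A·DD·DD·DD·DD·DD
    A ↦ CBC
    B ↦ A
    C ↦ DD
    D ↦ C

A->CBC, B->A, C->DD, D->C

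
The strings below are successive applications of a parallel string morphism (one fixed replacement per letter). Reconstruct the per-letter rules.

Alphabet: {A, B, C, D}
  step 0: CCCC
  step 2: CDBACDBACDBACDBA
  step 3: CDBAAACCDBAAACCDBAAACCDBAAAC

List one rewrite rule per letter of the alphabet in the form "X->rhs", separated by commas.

  step 2 ⇒ step 3: CDBACDBACDBACDBA ⇒ CD·BA·A·AC·CD·BA·A·AC·CD·BA·A·AC·CD·BA·A·AC
    A ↦ AC
    B ↦ A
    C ↦ CD
    D ↦ BA

A->AC, B->A, C->CD, D->BA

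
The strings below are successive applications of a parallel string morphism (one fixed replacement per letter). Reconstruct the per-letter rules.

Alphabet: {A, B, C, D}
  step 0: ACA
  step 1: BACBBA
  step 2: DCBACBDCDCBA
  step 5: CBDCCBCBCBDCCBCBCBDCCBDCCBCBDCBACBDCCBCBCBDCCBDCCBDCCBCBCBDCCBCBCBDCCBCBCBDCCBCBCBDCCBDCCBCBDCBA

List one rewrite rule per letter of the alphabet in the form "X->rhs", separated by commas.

A->BA, B->DC, C->CB, D->CB

  step 1 ⇒ step 2: BACBBA ⇒ DC·BA·CB·DC·DC·BA
    A ↦ BA
    B ↦ DC
    C ↦ CB
    D ↦ CB  (constrained at step 2)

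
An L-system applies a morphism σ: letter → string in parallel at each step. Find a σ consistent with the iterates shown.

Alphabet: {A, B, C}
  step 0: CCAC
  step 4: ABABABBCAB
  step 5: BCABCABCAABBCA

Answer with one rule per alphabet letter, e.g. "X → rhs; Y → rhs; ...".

  step 4 ⇒ step 5: ABABABBCAB ⇒ BC·A·BC·A·BC·A·A·B·BC·A
    A ↦ BC
    B ↦ A
    C ↦ B

A->BC, B->A, C->B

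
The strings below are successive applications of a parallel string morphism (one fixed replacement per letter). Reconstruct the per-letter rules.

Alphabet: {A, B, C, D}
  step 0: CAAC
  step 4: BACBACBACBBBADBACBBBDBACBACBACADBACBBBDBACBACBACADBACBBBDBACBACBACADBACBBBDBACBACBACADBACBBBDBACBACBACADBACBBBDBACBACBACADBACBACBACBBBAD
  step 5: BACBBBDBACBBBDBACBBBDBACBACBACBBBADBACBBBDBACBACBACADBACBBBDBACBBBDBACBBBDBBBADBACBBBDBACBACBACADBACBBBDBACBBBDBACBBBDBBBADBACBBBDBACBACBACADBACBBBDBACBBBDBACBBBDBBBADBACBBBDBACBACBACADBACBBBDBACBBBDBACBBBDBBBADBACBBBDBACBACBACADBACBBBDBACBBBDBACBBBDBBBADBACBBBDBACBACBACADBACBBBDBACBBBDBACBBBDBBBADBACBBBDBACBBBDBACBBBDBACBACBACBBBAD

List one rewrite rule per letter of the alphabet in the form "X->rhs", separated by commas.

  step 4 ⇒ step 5: BACBACBACBBBADBACBBBDBACBACBACADBACBBBDBACBACBACADBACBBBDBACBACBACADBACBBBDBACBACBACADBACBBBDBACBACBACADBACBBBDBACBACBACADBACBACBACBBBAD ⇒ BAC·BBB·D·BAC·BBB·D·BAC·BBB·D·BAC·BAC·BAC·BBB·AD·BAC·BBB·D·BAC·BAC·BAC·AD·BAC·BBB·D·BAC·BBB·D·BAC·BBB·D·BBB·AD·BAC·BBB·D·BAC·BAC·BAC·AD·BAC·BBB·D·BAC·BBB·D·BAC·BBB·D·BBB·AD·BAC·BBB·D·BAC·BAC·BAC·AD·BAC·BBB·D·BAC·BBB·D·BAC·BBB·D·BBB·AD·BAC·BBB·D·BAC·BAC·BAC·AD·BAC·BBB·D·BAC·BBB·D·BAC·BBB·D·BBB·AD·BAC·BBB·D·BAC·BAC·BAC·AD·BAC·BBB·D·BAC·BBB·D·BAC·BBB·D·BBB·AD·BAC·BBB·D·BAC·BAC·BAC·AD·BAC·BBB·D·BAC·BBB·D·BAC·BBB·D·BBB·AD·BAC·BBB·D·BAC·BBB·D·BAC·BBB·D·BAC·BAC·BAC·BBB·AD
    A ↦ BBB
    B ↦ BAC
    C ↦ D
    D ↦ AD

A->BBB, B->BAC, C->D, D->AD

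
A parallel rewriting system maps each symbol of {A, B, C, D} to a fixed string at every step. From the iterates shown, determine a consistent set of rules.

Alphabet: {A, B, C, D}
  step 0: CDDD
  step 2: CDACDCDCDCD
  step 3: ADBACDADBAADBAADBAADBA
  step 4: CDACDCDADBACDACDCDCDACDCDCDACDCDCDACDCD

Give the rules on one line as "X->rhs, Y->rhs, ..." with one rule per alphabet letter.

A->CD, B->CD, C->ADB, D->A

  step 3 ⇒ step 4: ADBACDADBAADBAADBAADBA ⇒ CD·A·CD·CD·ADB·A·CD·A·CD·CD·CD·A·CD·CD·CD·A·CD·CD·CD·A·CD·CD
    A ↦ CD
    B ↦ CD
    C ↦ ADB
    D ↦ A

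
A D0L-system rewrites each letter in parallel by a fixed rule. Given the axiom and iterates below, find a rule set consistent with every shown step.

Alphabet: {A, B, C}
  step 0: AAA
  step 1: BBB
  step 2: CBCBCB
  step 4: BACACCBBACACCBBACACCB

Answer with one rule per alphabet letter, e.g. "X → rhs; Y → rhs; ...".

A->B, B->CB, C->AC

  step 1 ⇒ step 2: BBB ⇒ CB·CB·CB
    B ↦ CB
  step 0 ⇒ step 1: AAA ⇒ B·B·B
    A ↦ B
    C ↦ AC  (constrained at step 2)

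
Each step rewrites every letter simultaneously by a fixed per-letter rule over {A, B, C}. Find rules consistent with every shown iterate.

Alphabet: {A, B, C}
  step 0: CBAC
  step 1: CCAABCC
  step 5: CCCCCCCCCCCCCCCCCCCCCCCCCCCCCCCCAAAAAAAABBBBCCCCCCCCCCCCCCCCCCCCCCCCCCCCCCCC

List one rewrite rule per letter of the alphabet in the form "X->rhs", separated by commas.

A->B, B->AA, C->CC

  step 0 ⇒ step 1: CBAC ⇒ CC·AA·B·CC
    A ↦ B
    B ↦ AA
    C ↦ CC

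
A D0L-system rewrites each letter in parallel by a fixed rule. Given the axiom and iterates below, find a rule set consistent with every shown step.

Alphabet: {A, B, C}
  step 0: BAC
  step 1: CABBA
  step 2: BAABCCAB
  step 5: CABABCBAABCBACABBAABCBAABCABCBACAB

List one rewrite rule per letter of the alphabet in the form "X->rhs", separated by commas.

  step 1 ⇒ step 2: CABBA ⇒ BA·AB·C·C·AB
    A ↦ AB
    B ↦ C
    C ↦ BA

A->AB, B->C, C->BA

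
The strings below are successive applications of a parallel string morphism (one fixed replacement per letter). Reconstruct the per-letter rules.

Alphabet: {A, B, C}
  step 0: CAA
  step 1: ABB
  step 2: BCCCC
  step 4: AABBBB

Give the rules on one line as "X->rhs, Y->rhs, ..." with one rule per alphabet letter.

A->B, B->CC, C->A

  step 1 ⇒ step 2: ABB ⇒ B·CC·CC
    A ↦ B
    B ↦ CC
  step 0 ⇒ step 1: CAA ⇒ A·B·B
    C ↦ A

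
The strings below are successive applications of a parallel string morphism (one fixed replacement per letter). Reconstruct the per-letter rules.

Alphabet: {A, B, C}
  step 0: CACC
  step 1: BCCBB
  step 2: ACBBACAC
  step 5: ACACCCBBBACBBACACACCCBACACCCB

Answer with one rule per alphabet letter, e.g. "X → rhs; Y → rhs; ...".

  step 1 ⇒ step 2: BCCBB ⇒ AC·B·B·AC·AC
    B ↦ AC
    C ↦ B
  step 0 ⇒ step 1: CACC ⇒ B·CC·B·B
    A ↦ CC

A->CC, B->AC, C->B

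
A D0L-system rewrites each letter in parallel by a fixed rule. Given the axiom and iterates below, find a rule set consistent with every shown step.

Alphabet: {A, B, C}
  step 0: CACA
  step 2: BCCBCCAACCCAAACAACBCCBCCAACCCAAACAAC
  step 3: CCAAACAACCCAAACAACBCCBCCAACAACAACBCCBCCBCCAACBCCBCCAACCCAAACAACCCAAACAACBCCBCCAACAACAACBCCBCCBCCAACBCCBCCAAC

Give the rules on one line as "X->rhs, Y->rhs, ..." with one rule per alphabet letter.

A->BCC, B->CCA, C->AAC

  step 2 ⇒ step 3: BCCBCCAACCCAAACAACBCCBCCAACCCAAACAAC ⇒ CCA·AAC·AAC·CCA·AAC·AAC·BCC·BCC·AAC·AAC·AAC·BCC·BCC·BCC·AAC·BCC·BCC·AAC·CCA·AAC·AAC·CCA·AAC·AAC·BCC·BCC·AAC·AAC·AAC·BCC·BCC·BCC·AAC·BCC·BCC·AAC
    A ↦ BCC
    B ↦ CCA
    C ↦ AAC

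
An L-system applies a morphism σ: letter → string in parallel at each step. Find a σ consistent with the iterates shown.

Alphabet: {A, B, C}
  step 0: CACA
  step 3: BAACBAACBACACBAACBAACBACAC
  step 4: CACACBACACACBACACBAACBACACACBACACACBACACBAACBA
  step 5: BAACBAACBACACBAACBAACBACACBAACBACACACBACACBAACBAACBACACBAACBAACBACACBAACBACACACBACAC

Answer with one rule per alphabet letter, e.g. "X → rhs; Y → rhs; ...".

  step 4 ⇒ step 5: CACACBACACACBACACBAACBACACACBACACACBACACBAACBA ⇒ BA·AC·BA·AC·BA·C·AC·BA·AC·BA·AC·BA·C·AC·BA·AC·BA·C·AC·AC·BA·C·AC·BA·AC·BA·AC·BA·C·AC·BA·AC·BA·AC·BA·C·AC·BA·AC·BA·C·AC·AC·BA·C·AC
    A ↦ AC
    B ↦ C
    C ↦ BA

A->AC, B->C, C->BA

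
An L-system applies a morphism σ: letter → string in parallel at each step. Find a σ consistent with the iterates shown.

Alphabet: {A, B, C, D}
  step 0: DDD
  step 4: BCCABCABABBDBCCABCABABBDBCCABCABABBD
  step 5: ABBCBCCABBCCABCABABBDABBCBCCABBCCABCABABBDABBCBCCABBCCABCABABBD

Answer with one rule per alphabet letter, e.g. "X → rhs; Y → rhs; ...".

A->C, B->AB, C->BC, D->BD

  step 4 ⇒ step 5: BCCABCABABBDBCCABCABABBDBCCABCABABBD ⇒ AB·BC·BC·C·AB·BC·C·AB·C·AB·AB·BD·AB·BC·BC·C·AB·BC·C·AB·C·AB·AB·BD·AB·BC·BC·C·AB·BC·C·AB·C·AB·AB·BD
    A ↦ C
    B ↦ AB
    C ↦ BC
    D ↦ BD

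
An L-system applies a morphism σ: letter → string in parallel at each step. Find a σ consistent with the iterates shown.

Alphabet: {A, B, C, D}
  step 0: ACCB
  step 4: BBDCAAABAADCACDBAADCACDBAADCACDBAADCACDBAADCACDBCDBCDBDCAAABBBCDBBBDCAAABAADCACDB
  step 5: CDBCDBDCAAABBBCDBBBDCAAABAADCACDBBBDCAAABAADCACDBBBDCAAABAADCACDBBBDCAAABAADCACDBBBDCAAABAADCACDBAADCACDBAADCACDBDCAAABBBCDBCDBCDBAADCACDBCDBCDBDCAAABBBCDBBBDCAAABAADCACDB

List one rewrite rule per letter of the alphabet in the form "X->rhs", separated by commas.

  step 4 ⇒ step 5: BBDCAAABAADCACDBAADCACDBAADCACDBAADCACDBAADCACDBCDBCDBDCAAABBBCDBBBDCAAABAADCACDB ⇒ CDB·CDB·DCA·AA·B·B·B·CDB·B·B·DCA·AA·B·AA·DCA·CDB·B·B·DCA·AA·B·AA·DCA·CDB·B·B·DCA·AA·B·AA·DCA·CDB·B·B·DCA·AA·B·AA·DCA·CDB·B·B·DCA·AA·B·AA·DCA·CDB·AA·DCA·CDB·AA·DCA·CDB·DCA·AA·B·B·B·CDB·CDB·CDB·AA·DCA·CDB·CDB·CDB·DCA·AA·B·B·B·CDB·B·B·DCA·AA·B·AA·DCA·CDB
    A ↦ B
    B ↦ CDB
    C ↦ AA
    D ↦ DCA

A->B, B->CDB, C->AA, D->DCA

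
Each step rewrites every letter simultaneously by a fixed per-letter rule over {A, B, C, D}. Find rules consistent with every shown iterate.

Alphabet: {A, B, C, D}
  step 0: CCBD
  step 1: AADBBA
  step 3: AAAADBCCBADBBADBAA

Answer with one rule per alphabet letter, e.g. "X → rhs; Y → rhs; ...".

  step 0 ⇒ step 1: CCBD ⇒ A·A·DB·BA
    B ↦ DB
    C ↦ A
    D ↦ BA
    A ↦ CC  (constrained at step 1)

A->CC, B->DB, C->A, D->BA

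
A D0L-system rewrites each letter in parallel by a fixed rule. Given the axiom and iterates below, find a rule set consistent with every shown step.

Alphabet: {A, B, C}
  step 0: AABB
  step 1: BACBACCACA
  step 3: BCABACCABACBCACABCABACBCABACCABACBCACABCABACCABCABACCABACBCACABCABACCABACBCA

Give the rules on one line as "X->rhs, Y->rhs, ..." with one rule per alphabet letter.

A->BAC, B->CA, C->BCA

  step 0 ⇒ step 1: AABB ⇒ BAC·BAC·CA·CA
    A ↦ BAC
    B ↦ CA
    C ↦ BCA  (constrained at step 1)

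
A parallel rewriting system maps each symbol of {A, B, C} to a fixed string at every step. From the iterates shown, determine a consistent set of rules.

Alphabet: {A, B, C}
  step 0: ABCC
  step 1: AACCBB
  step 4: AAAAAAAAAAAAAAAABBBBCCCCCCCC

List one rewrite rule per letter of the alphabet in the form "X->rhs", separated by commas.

  step 0 ⇒ step 1: ABCC ⇒ AA·CC·B·B
    A ↦ AA
    B ↦ CC
    C ↦ B

A->AA, B->CC, C->B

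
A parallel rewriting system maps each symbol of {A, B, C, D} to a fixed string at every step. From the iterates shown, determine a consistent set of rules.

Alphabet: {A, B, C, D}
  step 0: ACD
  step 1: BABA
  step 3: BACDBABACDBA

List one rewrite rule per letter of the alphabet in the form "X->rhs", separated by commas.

  step 0 ⇒ step 1: ACD ⇒ BA·B·A
    A ↦ BA
    C ↦ B
    D ↦ A
    B ↦ CD  (constrained at step 1)

A->BA, B->CD, C->B, D->A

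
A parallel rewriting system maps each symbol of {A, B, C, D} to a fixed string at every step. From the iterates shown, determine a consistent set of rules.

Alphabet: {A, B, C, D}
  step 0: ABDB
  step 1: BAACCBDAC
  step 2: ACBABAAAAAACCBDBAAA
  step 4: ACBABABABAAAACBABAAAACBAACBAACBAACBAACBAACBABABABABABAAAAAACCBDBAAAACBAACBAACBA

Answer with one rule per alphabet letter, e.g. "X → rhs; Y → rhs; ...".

  step 1 ⇒ step 2: BAACCBDAC ⇒ AC·BA·BA·AA·AA·AC·CBD·BA·AA
    A ↦ BA
    B ↦ AC
    C ↦ AA
    D ↦ CBD

A->BA, B->AC, C->AA, D->CBD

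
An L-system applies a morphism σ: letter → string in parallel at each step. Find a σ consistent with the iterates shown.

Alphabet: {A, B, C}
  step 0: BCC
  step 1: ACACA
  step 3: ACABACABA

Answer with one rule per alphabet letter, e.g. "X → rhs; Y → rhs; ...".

  step 0 ⇒ step 1: BCC ⇒ A·CA·CA
    B ↦ A
    C ↦ CA
    A ↦ B  (constrained at step 1)

A->B, B->A, C->CA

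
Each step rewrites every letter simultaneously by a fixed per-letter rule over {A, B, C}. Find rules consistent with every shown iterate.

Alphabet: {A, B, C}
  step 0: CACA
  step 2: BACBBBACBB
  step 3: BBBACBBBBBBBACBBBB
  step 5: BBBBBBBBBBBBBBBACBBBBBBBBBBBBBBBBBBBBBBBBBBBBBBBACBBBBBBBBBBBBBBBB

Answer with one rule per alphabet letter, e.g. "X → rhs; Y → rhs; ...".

A->B, B->BB, C->AC

  step 2 ⇒ step 3: BACBBBACBB ⇒ BB·B·AC·BB·BB·BB·B·AC·BB·BB
    A ↦ B
    B ↦ BB
    C ↦ AC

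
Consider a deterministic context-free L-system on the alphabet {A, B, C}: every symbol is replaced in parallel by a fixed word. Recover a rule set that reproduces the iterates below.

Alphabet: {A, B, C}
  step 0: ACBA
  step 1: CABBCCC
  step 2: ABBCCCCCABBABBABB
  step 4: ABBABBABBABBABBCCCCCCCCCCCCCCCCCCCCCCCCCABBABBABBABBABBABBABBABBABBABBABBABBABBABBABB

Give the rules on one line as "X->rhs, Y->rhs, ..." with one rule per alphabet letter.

  step 1 ⇒ step 2: CABBCCC ⇒ ABB·C·CC·CC·ABB·ABB·ABB
    A ↦ C
    B ↦ CC
    C ↦ ABB

A->C, B->CC, C->ABB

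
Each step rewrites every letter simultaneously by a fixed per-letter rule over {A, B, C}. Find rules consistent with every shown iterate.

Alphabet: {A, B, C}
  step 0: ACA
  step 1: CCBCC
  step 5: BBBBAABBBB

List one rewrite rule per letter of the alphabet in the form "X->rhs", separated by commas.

A->CC, B->A, C->B

  step 0 ⇒ step 1: ACA ⇒ CC·B·CC
    A ↦ CC
    C ↦ B
    B ↦ A  (constrained at step 1)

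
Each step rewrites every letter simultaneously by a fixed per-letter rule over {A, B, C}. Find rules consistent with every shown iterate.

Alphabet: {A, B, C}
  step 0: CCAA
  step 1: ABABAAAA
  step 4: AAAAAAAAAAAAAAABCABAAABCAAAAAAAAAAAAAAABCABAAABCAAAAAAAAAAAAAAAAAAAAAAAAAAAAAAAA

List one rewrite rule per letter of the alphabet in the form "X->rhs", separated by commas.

  step 0 ⇒ step 1: CCAA ⇒ AB·AB·AA·AA
    A ↦ AA
    C ↦ AB
    B ↦ ABC  (constrained at step 1)

A->AA, B->ABC, C->AB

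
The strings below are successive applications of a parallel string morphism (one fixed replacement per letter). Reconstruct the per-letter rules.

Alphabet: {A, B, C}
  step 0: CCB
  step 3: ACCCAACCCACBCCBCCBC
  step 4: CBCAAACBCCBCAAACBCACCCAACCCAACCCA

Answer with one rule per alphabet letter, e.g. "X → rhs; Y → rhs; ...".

  step 3 ⇒ step 4: ACCCAACCCACBCCBCCBC ⇒ CBC·A·A·A·CBC·CBC·A·A·A·CBC·A·CCC·A·A·CCC·A·A·CCC·A
    A ↦ CBC
    B ↦ CCC
    C ↦ A

A->CBC, B->CCC, C->A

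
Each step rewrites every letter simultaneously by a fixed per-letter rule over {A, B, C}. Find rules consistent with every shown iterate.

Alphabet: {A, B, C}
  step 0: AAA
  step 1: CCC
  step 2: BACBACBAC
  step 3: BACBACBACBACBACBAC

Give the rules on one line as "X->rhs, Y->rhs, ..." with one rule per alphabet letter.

A->C, B->BA, C->BAC

  step 2 ⇒ step 3: BACBACBAC ⇒ BA·C·BAC·BA·C·BAC·BA·C·BAC
    A ↦ C
    B ↦ BA
    C ↦ BAC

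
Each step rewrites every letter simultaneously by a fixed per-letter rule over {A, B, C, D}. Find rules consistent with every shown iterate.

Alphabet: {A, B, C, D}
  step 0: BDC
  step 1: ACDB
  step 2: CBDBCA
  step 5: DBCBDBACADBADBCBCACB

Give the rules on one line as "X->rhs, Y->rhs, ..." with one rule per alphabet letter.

A->CB, B->A, C->DB, D->C

  step 1 ⇒ step 2: ACDB ⇒ CB·DB·C·A
    A ↦ CB
    B ↦ A
    C ↦ DB
    D ↦ C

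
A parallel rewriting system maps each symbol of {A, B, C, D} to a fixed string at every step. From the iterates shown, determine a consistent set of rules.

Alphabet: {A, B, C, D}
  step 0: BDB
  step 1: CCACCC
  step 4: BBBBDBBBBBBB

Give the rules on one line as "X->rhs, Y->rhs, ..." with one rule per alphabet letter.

A->D, B->CC, C->B, D->AC

  step 0 ⇒ step 1: BDB ⇒ CC·AC·CC
    B ↦ CC
    D ↦ AC
    A ↦ D  (constrained at step 1)
    C ↦ B  (constrained at step 1)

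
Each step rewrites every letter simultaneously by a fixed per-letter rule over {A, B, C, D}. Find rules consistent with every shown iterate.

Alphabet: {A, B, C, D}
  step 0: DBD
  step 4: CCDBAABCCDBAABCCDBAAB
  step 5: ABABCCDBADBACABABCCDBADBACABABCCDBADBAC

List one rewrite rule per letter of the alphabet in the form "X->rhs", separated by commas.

A->DBA, B->C, C->AB, D->C

  step 4 ⇒ step 5: CCDBAABCCDBAABCCDBAAB ⇒ AB·AB·C·C·DBA·DBA·C·AB·AB·C·C·DBA·DBA·C·AB·AB·C·C·DBA·DBA·C
    A ↦ DBA
    B ↦ C
    C ↦ AB
    D ↦ C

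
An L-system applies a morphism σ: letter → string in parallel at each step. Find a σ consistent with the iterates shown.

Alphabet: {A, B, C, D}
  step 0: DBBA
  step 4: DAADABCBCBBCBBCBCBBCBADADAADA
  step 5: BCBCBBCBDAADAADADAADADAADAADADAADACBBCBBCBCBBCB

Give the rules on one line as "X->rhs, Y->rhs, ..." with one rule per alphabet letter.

A->CB, B->DA, C->A, D->B

  step 4 ⇒ step 5: DAADABCBCBBCBBCBCBBCBADADAADA ⇒ B·CB·CB·B·CB·DA·A·DA·A·DA·DA·A·DA·DA·A·DA·A·DA·DA·A·DA·CB·B·CB·B·CB·CB·B·CB
    A ↦ CB
    B ↦ DA
    C ↦ A
    D ↦ B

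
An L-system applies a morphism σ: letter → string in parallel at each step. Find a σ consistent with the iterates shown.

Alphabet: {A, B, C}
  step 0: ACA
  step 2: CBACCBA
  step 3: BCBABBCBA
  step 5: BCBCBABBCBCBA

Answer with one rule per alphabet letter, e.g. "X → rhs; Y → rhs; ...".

  step 2 ⇒ step 3: CBACCBA ⇒ B·C·BA·B·B·C·BA
    A ↦ BA
    B ↦ C
    C ↦ B

A->BA, B->C, C->B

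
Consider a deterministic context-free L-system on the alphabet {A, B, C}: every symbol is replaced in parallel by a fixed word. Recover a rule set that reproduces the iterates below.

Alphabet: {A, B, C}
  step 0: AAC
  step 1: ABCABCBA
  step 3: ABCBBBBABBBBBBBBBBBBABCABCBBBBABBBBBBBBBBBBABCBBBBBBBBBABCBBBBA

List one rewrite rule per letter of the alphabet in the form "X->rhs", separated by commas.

A->ABC, B->BBB, C->BA

  step 0 ⇒ step 1: AAC ⇒ ABC·ABC·BA
    A ↦ ABC
    C ↦ BA
    B ↦ BBB  (constrained at step 1)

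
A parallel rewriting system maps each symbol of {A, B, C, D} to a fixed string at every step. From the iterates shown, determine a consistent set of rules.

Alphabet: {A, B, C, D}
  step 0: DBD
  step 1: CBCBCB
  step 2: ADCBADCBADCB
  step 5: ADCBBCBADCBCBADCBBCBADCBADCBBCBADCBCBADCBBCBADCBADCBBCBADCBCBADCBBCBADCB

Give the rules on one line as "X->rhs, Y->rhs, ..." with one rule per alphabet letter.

A->B, B->CB, C->AD, D->CB

  step 1 ⇒ step 2: CBCBCB ⇒ AD·CB·AD·CB·AD·CB
    B ↦ CB
    C ↦ AD
    A ↦ B  (constrained at step 2)
  step 0 ⇒ step 1: DBD ⇒ CB·CB·CB
    D ↦ CB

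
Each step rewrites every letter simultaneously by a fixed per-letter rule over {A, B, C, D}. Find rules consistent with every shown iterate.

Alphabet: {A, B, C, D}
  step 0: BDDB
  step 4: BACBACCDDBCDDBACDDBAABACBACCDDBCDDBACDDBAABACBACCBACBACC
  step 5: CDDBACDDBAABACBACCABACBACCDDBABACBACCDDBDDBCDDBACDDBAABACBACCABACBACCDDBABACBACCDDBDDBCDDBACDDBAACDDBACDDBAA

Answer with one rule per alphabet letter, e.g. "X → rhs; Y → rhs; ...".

A->DDB, B->C, C->A, D->BAC

  step 4 ⇒ step 5: BACBACCDDBCDDBACDDBAABACBACCDDBCDDBACDDBAABACBACCBACBACC ⇒ C·DDB·A·C·DDB·A·A·BAC·BAC·C·A·BAC·BAC·C·DDB·A·BAC·BAC·C·DDB·DDB·C·DDB·A·C·DDB·A·A·BAC·BAC·C·A·BAC·BAC·C·DDB·A·BAC·BAC·C·DDB·DDB·C·DDB·A·C·DDB·A·A·C·DDB·A·C·DDB·A·A
    A ↦ DDB
    B ↦ C
    C ↦ A
    D ↦ BAC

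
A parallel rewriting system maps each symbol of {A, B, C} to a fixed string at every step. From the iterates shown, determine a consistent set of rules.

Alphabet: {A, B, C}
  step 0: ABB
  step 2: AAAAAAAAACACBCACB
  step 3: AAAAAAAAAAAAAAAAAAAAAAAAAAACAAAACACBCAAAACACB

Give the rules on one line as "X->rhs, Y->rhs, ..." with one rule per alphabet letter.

  step 2 ⇒ step 3: AAAAAAAAACACBCACB ⇒ AAA·AAA·AAA·AAA·AAA·AAA·AAA·AAA·AAA·CA·AAA·CA·CB·CA·AAA·CA·CB
    A ↦ AAA
    B ↦ CB
    C ↦ CA

A->AAA, B->CB, C->CA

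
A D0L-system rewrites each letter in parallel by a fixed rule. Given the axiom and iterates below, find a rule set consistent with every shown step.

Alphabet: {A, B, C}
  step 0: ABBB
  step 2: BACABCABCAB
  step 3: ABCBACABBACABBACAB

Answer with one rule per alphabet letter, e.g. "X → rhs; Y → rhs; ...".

A->C, B->AB, C->BA

  step 2 ⇒ step 3: BACABCABCAB ⇒ AB·C·BA·C·AB·BA·C·AB·BA·C·AB
    A ↦ C
    B ↦ AB
    C ↦ BA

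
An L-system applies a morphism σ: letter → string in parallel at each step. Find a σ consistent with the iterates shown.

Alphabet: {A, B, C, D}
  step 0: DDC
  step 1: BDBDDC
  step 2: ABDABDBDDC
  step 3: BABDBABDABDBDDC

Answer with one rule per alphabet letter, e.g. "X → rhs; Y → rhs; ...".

A->B, B->A, C->DC, D->BD

  step 2 ⇒ step 3: ABDABDBDDC ⇒ B·A·BD·B·A·BD·A·BD·BD·DC
    A ↦ B
    B ↦ A
    C ↦ DC
    D ↦ BD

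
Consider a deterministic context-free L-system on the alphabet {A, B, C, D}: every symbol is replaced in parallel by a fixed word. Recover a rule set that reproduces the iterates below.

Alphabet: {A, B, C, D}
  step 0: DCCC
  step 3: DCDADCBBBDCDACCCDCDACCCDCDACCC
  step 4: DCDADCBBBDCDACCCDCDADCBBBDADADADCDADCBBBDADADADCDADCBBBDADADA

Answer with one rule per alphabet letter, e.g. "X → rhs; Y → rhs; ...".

  step 3 ⇒ step 4: DCDADCBBBDCDACCCDCDACCCDCDACCC ⇒ DC·DA·DC·BBB·DC·DA·C·C·C·DC·DA·DC·BBB·DA·DA·DA·DC·DA·DC·BBB·DA·DA·DA·DC·DA·DC·BBB·DA·DA·DA
    A ↦ BBB
    B ↦ C
    C ↦ DA
    D ↦ DC

A->BBB, B->C, C->DA, D->DC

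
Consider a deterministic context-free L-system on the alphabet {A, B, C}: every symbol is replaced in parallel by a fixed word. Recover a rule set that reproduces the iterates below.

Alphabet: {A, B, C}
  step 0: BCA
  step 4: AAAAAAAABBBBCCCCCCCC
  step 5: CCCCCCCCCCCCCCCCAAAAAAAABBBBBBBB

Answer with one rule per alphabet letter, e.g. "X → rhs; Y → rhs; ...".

A->CC, B->AA, C->B

  step 4 ⇒ step 5: AAAAAAAABBBBCCCCCCCC ⇒ CC·CC·CC·CC·CC·CC·CC·CC·AA·AA·AA·AA·B·B·B·B·B·B·B·B
    A ↦ CC
    B ↦ AA
    C ↦ B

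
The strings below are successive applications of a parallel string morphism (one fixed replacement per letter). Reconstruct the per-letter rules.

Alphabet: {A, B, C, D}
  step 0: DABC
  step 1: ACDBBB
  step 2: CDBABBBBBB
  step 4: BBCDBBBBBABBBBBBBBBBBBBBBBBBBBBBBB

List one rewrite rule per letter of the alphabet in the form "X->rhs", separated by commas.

  step 1 ⇒ step 2: ACDBBB ⇒ CD·B·A·BB·BB·BB
    A ↦ CD
    B ↦ BB
    C ↦ B
    D ↦ A

A->CD, B->BB, C->B, D->A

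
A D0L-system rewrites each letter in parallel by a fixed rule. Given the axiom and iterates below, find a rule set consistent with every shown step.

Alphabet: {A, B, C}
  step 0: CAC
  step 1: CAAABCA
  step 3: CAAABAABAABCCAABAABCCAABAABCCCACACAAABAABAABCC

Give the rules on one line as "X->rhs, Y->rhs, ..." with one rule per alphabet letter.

  step 0 ⇒ step 1: CAC ⇒ CA·AAB·CA
    A ↦ AAB
    C ↦ CA
    B ↦ CC  (constrained at step 1)

A->AAB, B->CC, C->CA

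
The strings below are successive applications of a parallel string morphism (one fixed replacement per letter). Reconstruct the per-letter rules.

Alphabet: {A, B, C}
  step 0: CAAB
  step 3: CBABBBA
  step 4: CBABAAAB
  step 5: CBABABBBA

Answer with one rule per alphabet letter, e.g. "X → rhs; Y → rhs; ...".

  step 4 ⇒ step 5: CBABAAAB ⇒ CB·A·B·A·B·B·B·A
    A ↦ B
    B ↦ A
    C ↦ CB

A->B, B->A, C->CB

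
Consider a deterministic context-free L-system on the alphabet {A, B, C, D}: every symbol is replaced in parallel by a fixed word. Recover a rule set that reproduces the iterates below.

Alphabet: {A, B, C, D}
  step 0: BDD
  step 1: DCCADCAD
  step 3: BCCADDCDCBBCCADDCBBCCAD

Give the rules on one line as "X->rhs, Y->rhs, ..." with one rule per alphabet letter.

  step 0 ⇒ step 1: BDD ⇒ DC·CAD·CAD
    B ↦ DC
    D ↦ CAD
    A ↦ C  (constrained at step 1)
    C ↦ B  (constrained at step 1)

A->C, B->DC, C->B, D->CAD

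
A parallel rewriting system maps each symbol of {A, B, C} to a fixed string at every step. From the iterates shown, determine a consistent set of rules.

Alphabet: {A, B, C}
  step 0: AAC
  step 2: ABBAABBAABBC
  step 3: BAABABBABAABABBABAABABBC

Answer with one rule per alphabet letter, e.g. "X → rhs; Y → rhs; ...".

  step 2 ⇒ step 3: ABBAABBAABBC ⇒ BA·AB·AB·BA·BA·AB·AB·BA·BA·AB·AB·BC
    A ↦ BA
    B ↦ AB
    C ↦ BC

A->BA, B->AB, C->BC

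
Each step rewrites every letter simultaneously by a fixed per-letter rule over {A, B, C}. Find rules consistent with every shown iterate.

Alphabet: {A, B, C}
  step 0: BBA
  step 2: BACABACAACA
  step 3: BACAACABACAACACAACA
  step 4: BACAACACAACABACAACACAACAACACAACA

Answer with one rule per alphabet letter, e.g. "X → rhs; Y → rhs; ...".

A->CA, B->BA, C->A

  step 3 ⇒ step 4: BACAACABACAACACAACA ⇒ BA·CA·A·CA·CA·A·CA·BA·CA·A·CA·CA·A·CA·A·CA·CA·A·CA
    A ↦ CA
    B ↦ BA
    C ↦ A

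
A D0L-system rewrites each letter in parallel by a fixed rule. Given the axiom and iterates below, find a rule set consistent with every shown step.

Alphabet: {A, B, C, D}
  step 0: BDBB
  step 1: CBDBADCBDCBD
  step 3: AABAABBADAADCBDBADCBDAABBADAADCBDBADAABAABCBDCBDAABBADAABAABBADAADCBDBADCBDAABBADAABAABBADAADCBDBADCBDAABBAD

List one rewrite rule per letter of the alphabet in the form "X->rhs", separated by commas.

  step 0 ⇒ step 1: BDBB ⇒ CBD·BAD·CBD·CBD
    B ↦ CBD
    D ↦ BAD
    A ↦ AAB  (constrained at step 1)
    C ↦ AAD  (constrained at step 1)

A->AAB, B->CBD, C->AAD, D->BAD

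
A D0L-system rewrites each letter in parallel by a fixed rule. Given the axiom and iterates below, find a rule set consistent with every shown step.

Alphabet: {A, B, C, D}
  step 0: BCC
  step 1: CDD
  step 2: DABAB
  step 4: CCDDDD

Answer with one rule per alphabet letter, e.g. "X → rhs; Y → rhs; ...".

  step 1 ⇒ step 2: CDD ⇒ D·AB·AB
    C ↦ D
    D ↦ AB
    A ↦ C  (constrained at step 2)
  step 0 ⇒ step 1: BCC ⇒ C·D·D
    B ↦ C

A->C, B->C, C->D, D->AB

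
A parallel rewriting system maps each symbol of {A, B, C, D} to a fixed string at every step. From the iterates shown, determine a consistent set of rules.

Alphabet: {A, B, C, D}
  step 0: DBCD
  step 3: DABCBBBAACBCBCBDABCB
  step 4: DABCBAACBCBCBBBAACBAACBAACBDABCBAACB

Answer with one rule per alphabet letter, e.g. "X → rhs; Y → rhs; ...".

A->B, B->CB, C->AA, D->DA

  step 3 ⇒ step 4: DABCBBBAACBCBCBDABCB ⇒ DA·B·CB·AA·CB·CB·CB·B·B·AA·CB·AA·CB·AA·CB·DA·B·CB·AA·CB
    A ↦ B
    B ↦ CB
    C ↦ AA
    D ↦ DA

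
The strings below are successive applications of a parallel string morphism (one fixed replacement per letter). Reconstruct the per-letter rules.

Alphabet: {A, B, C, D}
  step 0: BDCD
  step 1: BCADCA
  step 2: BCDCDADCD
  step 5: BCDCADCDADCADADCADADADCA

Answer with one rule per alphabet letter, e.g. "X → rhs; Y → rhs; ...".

  step 1 ⇒ step 2: BCADCA ⇒ BC·DC·D·A·DC·D
    A ↦ D
    B ↦ BC
    C ↦ DC
    D ↦ A

A->D, B->BC, C->DC, D->A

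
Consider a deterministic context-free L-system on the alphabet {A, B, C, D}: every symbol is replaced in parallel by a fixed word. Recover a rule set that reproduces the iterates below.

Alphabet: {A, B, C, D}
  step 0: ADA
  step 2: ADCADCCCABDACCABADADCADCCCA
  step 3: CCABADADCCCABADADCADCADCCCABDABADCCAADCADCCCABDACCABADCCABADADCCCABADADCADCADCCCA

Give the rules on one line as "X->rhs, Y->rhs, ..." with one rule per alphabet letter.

  step 2 ⇒ step 3: ADCADCCCABDACCABADADCADCCCA ⇒ CCA·BAD·ADC·CCA·BAD·ADC·ADC·ADC·CCA·BDA·BAD·CCA·ADC·ADC·CCA·BDA·CCA·BAD·CCA·BAD·ADC·CCA·BAD·ADC·ADC·ADC·CCA
    A ↦ CCA
    B ↦ BDA
    C ↦ ADC
    D ↦ BAD

A->CCA, B->BDA, C->ADC, D->BAD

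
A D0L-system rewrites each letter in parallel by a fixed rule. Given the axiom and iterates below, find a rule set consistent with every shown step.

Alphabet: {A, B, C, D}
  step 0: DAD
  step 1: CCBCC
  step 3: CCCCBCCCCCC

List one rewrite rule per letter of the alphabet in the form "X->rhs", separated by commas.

  step 0 ⇒ step 1: DAD ⇒ CC·B·CC
    A ↦ B
    D ↦ CC
    B ↦ AD  (constrained at step 1)
    C ↦ D  (constrained at step 1)

A->B, B->AD, C->D, D->CC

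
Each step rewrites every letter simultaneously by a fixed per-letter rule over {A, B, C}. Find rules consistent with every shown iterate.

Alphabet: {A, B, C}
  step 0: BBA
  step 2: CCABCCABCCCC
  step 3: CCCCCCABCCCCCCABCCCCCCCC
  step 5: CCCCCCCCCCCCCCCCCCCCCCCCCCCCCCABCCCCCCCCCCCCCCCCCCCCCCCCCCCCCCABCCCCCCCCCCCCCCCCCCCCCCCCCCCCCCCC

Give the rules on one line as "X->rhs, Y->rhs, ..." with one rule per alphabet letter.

  step 2 ⇒ step 3: CCABCCABCCCC ⇒ CC·CC·CC·AB·CC·CC·CC·AB·CC·CC·CC·CC
    A ↦ CC
    B ↦ AB
    C ↦ CC

A->CC, B->AB, C->CC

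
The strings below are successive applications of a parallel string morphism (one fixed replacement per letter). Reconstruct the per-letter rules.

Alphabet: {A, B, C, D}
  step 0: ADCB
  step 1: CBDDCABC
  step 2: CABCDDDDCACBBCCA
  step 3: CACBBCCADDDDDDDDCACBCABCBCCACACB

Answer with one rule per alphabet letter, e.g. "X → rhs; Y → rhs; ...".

  step 2 ⇒ step 3: CABCDDDDCACBBCCA ⇒ CA·CB·BC·CA·DD·DD·DD·DD·CA·CB·CA·BC·BC·CA·CA·CB
    A ↦ CB
    B ↦ BC
    C ↦ CA
    D ↦ DD

A->CB, B->BC, C->CA, D->DD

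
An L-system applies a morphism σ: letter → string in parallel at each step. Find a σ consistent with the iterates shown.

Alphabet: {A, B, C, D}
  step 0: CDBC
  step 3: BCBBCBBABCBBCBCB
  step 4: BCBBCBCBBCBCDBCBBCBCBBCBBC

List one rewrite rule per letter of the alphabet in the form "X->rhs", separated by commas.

  step 3 ⇒ step 4: BCBBCBBABCBBCBCB ⇒ BC·B·BC·BC·B·BC·BC·D·BC·B·BC·BC·B·BC·B·BC
    A ↦ D
    B ↦ BC
    C ↦ B
    D ↦ BA  (constrained at step 0)

A->D, B->BC, C->B, D->BA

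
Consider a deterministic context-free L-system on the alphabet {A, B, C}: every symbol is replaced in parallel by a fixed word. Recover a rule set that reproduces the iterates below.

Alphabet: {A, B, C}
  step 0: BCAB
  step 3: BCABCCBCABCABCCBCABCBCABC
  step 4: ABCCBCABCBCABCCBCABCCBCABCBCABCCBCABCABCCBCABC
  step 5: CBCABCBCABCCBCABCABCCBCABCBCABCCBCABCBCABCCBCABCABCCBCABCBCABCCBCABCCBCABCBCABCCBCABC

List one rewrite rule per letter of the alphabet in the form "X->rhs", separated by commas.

A->CBC, B->A, C->BC

  step 4 ⇒ step 5: ABCCBCABCBCABCCBCABCCBCABCBCABCCBCABCABCCBCABC ⇒ CBC·A·BC·BC·A·BC·CBC·A·BC·A·BC·CBC·A·BC·BC·A·BC·CBC·A·BC·BC·A·BC·CBC·A·BC·A·BC·CBC·A·BC·BC·A·BC·CBC·A·BC·CBC·A·BC·BC·A·BC·CBC·A·BC
    A ↦ CBC
    B ↦ A
    C ↦ BC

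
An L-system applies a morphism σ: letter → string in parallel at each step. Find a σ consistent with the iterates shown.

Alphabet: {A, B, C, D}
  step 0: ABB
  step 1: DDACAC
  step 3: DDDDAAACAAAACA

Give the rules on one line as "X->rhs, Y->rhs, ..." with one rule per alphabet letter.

  step 0 ⇒ step 1: ABB ⇒ DD·AC·AC
    A ↦ DD
    B ↦ AC
    C ↦ BD  (constrained at step 1)
    D ↦ A  (constrained at step 1)

A->DD, B->AC, C->BD, D->A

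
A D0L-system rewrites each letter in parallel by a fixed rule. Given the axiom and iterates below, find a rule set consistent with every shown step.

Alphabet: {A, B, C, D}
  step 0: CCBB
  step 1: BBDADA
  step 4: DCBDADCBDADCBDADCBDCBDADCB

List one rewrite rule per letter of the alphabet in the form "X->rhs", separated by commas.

A->B, B->DA, C->B, D->DC

  step 0 ⇒ step 1: CCBB ⇒ B·B·DA·DA
    B ↦ DA
    C ↦ B
    A ↦ B  (constrained at step 1)
    D ↦ DC  (constrained at step 1)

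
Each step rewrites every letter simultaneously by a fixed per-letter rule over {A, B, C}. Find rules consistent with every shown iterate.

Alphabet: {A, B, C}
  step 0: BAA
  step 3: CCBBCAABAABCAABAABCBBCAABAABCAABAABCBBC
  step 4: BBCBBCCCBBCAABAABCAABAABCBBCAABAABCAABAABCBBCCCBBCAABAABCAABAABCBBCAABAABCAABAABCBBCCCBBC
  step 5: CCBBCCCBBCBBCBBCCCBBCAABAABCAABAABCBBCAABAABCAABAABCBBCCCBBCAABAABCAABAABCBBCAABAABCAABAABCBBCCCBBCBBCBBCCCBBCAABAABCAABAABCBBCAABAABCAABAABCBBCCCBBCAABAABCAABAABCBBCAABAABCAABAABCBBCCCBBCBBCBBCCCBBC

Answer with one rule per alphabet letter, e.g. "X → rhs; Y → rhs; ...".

  step 4 ⇒ step 5: BBCBBCCCBBCAABAABCAABAABCBBCAABAABCAABAABCBBCCCBBCAABAABCAABAABCBBCAABAABCAABAABCBBCCCBBC ⇒ C·C·BBC·C·C·BBC·BBC·BBC·C·C·BBC·AAB·AAB·C·AAB·AAB·C·BBC·AAB·AAB·C·AAB·AAB·C·BBC·C·C·BBC·AAB·AAB·C·AAB·AAB·C·BBC·AAB·AAB·C·AAB·AAB·C·BBC·C·C·BBC·BBC·BBC·C·C·BBC·AAB·AAB·C·AAB·AAB·C·BBC·AAB·AAB·C·AAB·AAB·C·BBC·C·C·BBC·AAB·AAB·C·AAB·AAB·C·BBC·AAB·AAB·C·AAB·AAB·C·BBC·C·C·BBC·BBC·BBC·C·C·BBC
    A ↦ AAB
    B ↦ C
    C ↦ BBC

A->AAB, B->C, C->BBC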